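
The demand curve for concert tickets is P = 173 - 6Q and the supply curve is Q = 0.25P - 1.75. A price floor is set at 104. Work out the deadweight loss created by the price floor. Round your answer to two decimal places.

130.05

Rewriting supply in inverse form: P = 7 + 4Q.
Without the control, 173 - 6Q = 7 + 4Q so Q* = 16.6 and P* = 73.4.
At the floor price 104, quantity demanded is (173 - 104)/6 = 11.5; demand is the short side, so Q = 11.5 trades at P = 104.
The lost-trades triangle has base Q* - 11.5 = 5.1 and height equal to the gap between the curves at Q = 11.5, which is 104 - 53 = 51. DWL = (1/2)(5.1)(51) = 130.05.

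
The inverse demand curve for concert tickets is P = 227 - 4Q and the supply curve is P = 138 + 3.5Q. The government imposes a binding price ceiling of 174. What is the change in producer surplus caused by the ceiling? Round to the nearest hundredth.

-61.29

Free-market equilibrium: 227 - 4Q = 138 + 3.5Q gives Q* = 11.8667, P* = 179.5333.
At the ceiling price 174, quantity supplied is (174 - 138)/3.5 = 10.2857; supply is the short side, so Q = 10.2857 trades at P = 174.
PS goes from (1/2)(11.8667)(41.5333) = 246.4311 to 185.1429 (computed as (174 - 138)(10.2857) - (1/2)(3.5)(10.2857)^2), a change of -61.2883.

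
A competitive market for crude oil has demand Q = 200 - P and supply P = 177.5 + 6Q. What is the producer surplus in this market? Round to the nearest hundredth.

Rewriting demand in inverse form: P = 200 - Q.
Equilibrium: 200 - Q = 177.5 + 6Q, so Q* = 3.2143 and P* = 196.7857.
Producer surplus is the triangle above supply below P*: (1/2)(3.2143)(196.7857 - 177.5) = (1/2)(3.2143)(19.2857) = 30.9949.

30.99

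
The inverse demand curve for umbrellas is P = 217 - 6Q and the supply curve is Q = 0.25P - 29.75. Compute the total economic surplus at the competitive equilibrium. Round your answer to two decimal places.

Rewriting supply in inverse form: P = 119 + 4Q.
Set 217 - 6Q = 119 + 4Q, which gives 98 = 10Q, so Q* = 9.8 and P* = 217 - 6(9.8) = 158.2.
Total surplus is the full triangle between the curves from 0 to Q*: (1/2)(9.8)(217 - 119) = 480.2.

480.20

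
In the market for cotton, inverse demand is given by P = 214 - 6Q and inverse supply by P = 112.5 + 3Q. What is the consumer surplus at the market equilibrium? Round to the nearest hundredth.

381.56

Equilibrium: 214 - 6Q = 112.5 + 3Q, so Q* = 11.2778 and P* = 146.3333.
CS is the area between the demand curve and P* from 0 to Q*: (1/2)(11.2778)(67.6667) = 381.5648.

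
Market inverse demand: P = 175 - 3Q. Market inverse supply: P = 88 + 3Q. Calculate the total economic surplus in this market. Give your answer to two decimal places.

Equilibrium: 175 - 3Q = 88 + 3Q, so Q* = 14.5 and P* = 131.5.
CS = (1/2)(14.5)(43.5) = 315.375 and PS = (1/2)(14.5)(43.5) = 315.375, so total surplus = 630.75.

630.75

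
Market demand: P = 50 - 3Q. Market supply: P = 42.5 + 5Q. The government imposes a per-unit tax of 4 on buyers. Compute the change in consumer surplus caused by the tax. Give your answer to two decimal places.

-1.03

Without the tax, 50 - 3Q = 42.5 + 5Q so Q* = 0.9375 and P* = 47.1875.
With the tax, buyers' net willingness to pay falls by 4: (50 - 4) - 3Q = 42.5 + 5Q, so Q_t = 0.4375. Buyers pay P_b = 48.6875; sellers receive P_s = P_b - 4 = 44.6875.
CS falls from (1/2)(0.9375)(2.8125) = 1.3184 to (1/2)(0.4375)(1.3125) = 0.2871, a change of -1.0312.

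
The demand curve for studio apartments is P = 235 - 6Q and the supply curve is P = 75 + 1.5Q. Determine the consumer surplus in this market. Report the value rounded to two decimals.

1365.33

Equilibrium: 235 - 6Q = 75 + 1.5Q, so Q* = 21.3333 and P* = 107.
The demand choke price is 235, so CS = (1/2)(Q*)(235 - P*) = (1/2)(21.3333)(128) = 1365.3333.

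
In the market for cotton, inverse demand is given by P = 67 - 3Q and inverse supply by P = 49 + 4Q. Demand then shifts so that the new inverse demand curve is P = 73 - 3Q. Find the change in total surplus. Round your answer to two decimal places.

18.00

Initial equilibrium: Q_0 = 2.5714, P_0 = 59.2857; CS_0 = (1/2)(2.5714)(7.7143) = 9.9184, PS_0 = (1/2)(2.5714)(10.2857) = 13.2245.
New equilibrium: 73 - 3Q = 49 + 4Q gives Q_1 = 3.4286, P_1 = 62.7143; CS_1 = 17.6327, PS_1 = 23.5102.
Change in total surplus = (17.6327 + 23.5102) - (9.9184 + 13.2245) = 18.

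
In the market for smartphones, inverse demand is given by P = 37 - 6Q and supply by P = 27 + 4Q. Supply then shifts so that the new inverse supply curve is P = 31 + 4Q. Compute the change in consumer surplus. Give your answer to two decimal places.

Initial equilibrium: Q_0 = 1, P_0 = 31; CS_0 = (1/2)(1)(6) = 3, PS_0 = (1/2)(1)(4) = 2.
New equilibrium: 37 - 6Q = 31 + 4Q gives Q_1 = 0.6, P_1 = 33.4; CS_1 = 1.08, PS_1 = 0.72.
Change in consumer surplus = 1.08 - 3 = -1.92.

-1.92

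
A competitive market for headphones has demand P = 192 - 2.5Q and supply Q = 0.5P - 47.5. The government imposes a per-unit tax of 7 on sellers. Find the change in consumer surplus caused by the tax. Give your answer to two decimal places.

-80.80

Rewriting supply in inverse form: P = 95 + 2Q.
Pre-tax equilibrium: 192 - 2.5Q = 95 + 2Q gives Q* = 21.5556, P* = 138.1111.
A tax on sellers shifts supply up by 7: 192 - 2.5Q = 95 + 2Q + 7, so Q_t = 20. Buyers pay P_b = 142; sellers receive P_s = P_b - 7 = 135.
CS falls from (1/2)(21.5556)(53.8889) = 580.8025 to (1/2)(20)(50) = 500, a change of -80.8025.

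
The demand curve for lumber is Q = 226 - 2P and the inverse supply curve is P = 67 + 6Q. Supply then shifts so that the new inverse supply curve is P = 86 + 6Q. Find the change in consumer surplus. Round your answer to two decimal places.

-8.21

Rewriting demand in inverse form: P = 113 - 0.5Q.
Initial equilibrium: Q_0 = 7.0769, P_0 = 109.4615; CS_0 = (1/2)(7.0769)(3.5385) = 12.5207, PS_0 = (1/2)(7.0769)(42.4615) = 150.2485.
New equilibrium: 113 - 0.5Q = 86 + 6Q gives Q_1 = 4.1538, P_1 = 110.9231; CS_1 = 4.3136, PS_1 = 51.7633.
Change in consumer surplus = 4.3136 - 12.5207 = -8.2071.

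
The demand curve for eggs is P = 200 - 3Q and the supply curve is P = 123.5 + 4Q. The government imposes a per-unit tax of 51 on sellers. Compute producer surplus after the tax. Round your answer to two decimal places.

Without the tax, 200 - 3Q = 123.5 + 4Q so Q* = 10.9286 and P* = 167.2143.
With the tax, sellers need 51 more per unit: 200 - 3Q = 123.5 + 4Q + 51, so Q_t = 3.6429. Buyers pay P_b = 189.0714; sellers receive P_s = P_b - 51 = 138.0714.
Producer surplus is the triangle above supply below P_s: (1/2)(3.6429)(138.0714 - 123.5) = 26.5408.

26.54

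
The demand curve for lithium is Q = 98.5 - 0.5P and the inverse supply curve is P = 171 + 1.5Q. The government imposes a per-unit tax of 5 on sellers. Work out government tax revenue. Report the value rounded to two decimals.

Rewriting demand in inverse form: P = 197 - 2Q.
Pre-tax equilibrium: 197 - 2Q = 171 + 1.5Q gives Q* = 7.4286, P* = 182.1429.
With the tax, sellers need 5 more per unit: 197 - 2Q = 171 + 1.5Q + 5, so Q_t = 6. Buyers pay P_b = 185; sellers receive P_s = P_b - 5 = 180.
Tax revenue = t x Q_t = 5 x 6 = 30.

30.00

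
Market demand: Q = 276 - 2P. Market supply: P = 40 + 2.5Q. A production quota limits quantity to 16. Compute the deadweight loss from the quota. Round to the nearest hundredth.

416.67

Rewriting demand in inverse form: P = 138 - 0.5Q.
Unrestricted equilibrium: Q* = (138 - 40)/(0.5 + 2.5) = 32.6667.
At Q = 16 the demand price is 138 - 0.5(16) = 130 and the supply price is 40 + 2.5(16) = 80.
Deadweight loss is the triangle between the curves from 16 to 32.6667: (1/2)(130 - 80)(32.6667 - 16) = 416.6667.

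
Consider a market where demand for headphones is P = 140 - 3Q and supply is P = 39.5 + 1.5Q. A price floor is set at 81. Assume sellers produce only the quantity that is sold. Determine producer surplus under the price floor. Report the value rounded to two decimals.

Without the control, 140 - 3Q = 39.5 + 1.5Q so Q* = 22.3333 and P* = 73.
At the floor price 81, quantity demanded is (140 - 81)/3 = 19.6667; demand is the short side, so Q = 19.6667 trades at P = 81.
The supply price at Q = 19.6667 is 69. PS is the trapezoid between 81 and supply over [0, 19.6667]: (1/2)[(81 - 39.5) + (81 - 69)](19.6667) = 526.0833.

526.08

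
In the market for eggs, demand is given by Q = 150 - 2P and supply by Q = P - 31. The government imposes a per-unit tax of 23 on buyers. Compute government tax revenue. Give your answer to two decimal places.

Rewriting demand in inverse form: P = 75 - 0.5Q.
Rewriting supply in inverse form: P = 31 + Q.
Without the tax, 75 - 0.5Q = 31 + Q so Q* = 29.3333 and P* = 60.3333.
With the tax, buyers' net willingness to pay falls by 23: (75 - 23) - 0.5Q = 31 + Q, so Q_t = 14. Buyers pay P_b = 68; sellers receive P_s = P_b - 23 = 45.
Tax revenue = t x Q_t = 23 x 14 = 322.

322.00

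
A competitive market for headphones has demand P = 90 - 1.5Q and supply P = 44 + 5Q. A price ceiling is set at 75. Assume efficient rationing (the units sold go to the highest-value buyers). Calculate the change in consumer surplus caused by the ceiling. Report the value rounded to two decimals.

26.61

Free-market equilibrium: 90 - 1.5Q = 44 + 5Q gives Q* = 7.0769, P* = 79.3846.
At the ceiling price 75, quantity supplied is (75 - 44)/5 = 6.2; supply is the short side, so Q = 6.2 trades at P = 75.
CS goes from (1/2)(7.0769)(10.6154) = 37.5621 to 64.17 (computed as (90 - 75)(6.2) - (1/2)(1.5)(6.2)^2), a change of 26.6079.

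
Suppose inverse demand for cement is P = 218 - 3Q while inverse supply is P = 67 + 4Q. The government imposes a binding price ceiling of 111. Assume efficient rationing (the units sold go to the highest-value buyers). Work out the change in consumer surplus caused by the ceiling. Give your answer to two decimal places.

Free-market equilibrium: 218 - 3Q = 67 + 4Q gives Q* = 21.5714, P* = 153.2857.
At P = 111, sellers supply (111 - 67)/4 = 11 while buyers want more, so the quantity traded is 11 at price 111.
CS goes from (1/2)(21.5714)(64.7143) = 697.9898 to 995.5 (computed as (218 - 111)(11) - (1/2)(3)(11)^2), a change of 297.5102.

297.51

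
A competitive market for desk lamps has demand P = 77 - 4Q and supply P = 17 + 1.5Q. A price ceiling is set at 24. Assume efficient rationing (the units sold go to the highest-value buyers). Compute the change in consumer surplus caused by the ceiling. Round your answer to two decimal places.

Without the control, 77 - 4Q = 17 + 1.5Q so Q* = 10.9091 and P* = 33.3636.
At P = 24, sellers supply (24 - 17)/1.5 = 4.6667 while buyers want more, so the quantity traded is 4.6667 at price 24.
CS goes from (1/2)(10.9091)(43.6364) = 238.0165 to 203.7778 (computed as (77 - 24)(4.6667) - (1/2)(4)(4.6667)^2), a change of -34.2388.

-34.24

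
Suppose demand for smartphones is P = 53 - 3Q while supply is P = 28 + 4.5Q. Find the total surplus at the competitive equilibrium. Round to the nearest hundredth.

41.67

Equilibrium: 53 - 3Q = 28 + 4.5Q, so Q* = 3.3333 and P* = 43.
Total surplus is the full triangle between the curves from 0 to Q*: (1/2)(3.3333)(53 - 28) = 41.6667.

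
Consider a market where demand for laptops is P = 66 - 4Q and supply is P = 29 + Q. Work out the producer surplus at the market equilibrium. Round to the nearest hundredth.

27.38

Setting demand equal to supply, 37 = 5Q, so Q* = 7.4 and P* = 36.4.
The supply curve's price intercept is 29, so PS = (1/2)(Q*)(P* - 29) = (1/2)(7.4)(7.4) = 27.38.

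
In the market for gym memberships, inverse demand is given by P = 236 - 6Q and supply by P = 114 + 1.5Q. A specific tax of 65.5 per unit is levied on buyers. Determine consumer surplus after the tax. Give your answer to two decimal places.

170.25

Pre-tax equilibrium: 236 - 6Q = 114 + 1.5Q gives Q* = 16.2667, P* = 138.4.
A tax on buyers shifts demand down by 65.5: (236 - 65.5) - 6Q = 114 + 1.5Q, so Q_t = 7.5333. Buyers pay P_b = 190.8; sellers receive P_s = P_b - 65.5 = 125.3.
CS = (1/2)(Q_t)(236 - P_b) = (1/2)(7.5333)(45.2) = 170.2533.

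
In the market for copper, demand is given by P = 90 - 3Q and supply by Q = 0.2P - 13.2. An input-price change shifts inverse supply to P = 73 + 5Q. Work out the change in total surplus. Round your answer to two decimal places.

Rewriting supply in inverse form: P = 66 + 5Q.
Initial equilibrium: Q_0 = 3, P_0 = 81; CS_0 = (1/2)(3)(9) = 13.5, PS_0 = (1/2)(3)(15) = 22.5.
New equilibrium: 90 - 3Q = 73 + 5Q gives Q_1 = 2.125, P_1 = 83.625; CS_1 = 6.7734, PS_1 = 11.2891.
Change in total surplus = (6.7734 + 11.2891) - (13.5 + 22.5) = -17.9375.

-17.94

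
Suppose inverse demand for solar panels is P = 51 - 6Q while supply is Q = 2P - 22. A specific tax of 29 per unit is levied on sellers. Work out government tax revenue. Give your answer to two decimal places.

49.08

Rewriting supply in inverse form: P = 11 + 0.5Q.
Without the tax, 51 - 6Q = 11 + 0.5Q so Q* = 6.1538 and P* = 14.0769.
A tax on sellers shifts supply up by 29: 51 - 6Q = 11 + 0.5Q + 29, so Q_t = 1.6923. Buyers pay P_b = 40.8462; sellers receive P_s = P_b - 29 = 11.8462.
Revenue is the tax times quantity traded: 29 x 1.6923 = 49.0769.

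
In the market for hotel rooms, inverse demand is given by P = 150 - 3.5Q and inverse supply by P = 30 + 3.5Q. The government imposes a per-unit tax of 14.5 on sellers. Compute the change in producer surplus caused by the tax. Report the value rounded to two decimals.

Without the tax, 150 - 3.5Q = 30 + 3.5Q so Q* = 17.1429 and P* = 90.
A tax on sellers shifts supply up by 14.5: 150 - 3.5Q = 30 + 3.5Q + 14.5, so Q_t = 15.0714. Buyers pay P_b = 97.25; sellers receive P_s = P_b - 14.5 = 82.75.
PS falls from (1/2)(17.1429)(60) = 514.2857 to (1/2)(15.0714)(52.75) = 397.5089, a change of -116.7768.

-116.78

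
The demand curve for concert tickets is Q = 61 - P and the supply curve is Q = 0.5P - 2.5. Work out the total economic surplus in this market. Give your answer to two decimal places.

Rewriting demand in inverse form: P = 61 - Q.
Rewriting supply in inverse form: P = 5 + 2Q.
Setting demand equal to supply, 56 = 3Q, so Q* = 18.6667 and P* = 42.3333.
Total surplus is the full triangle between the curves from 0 to Q*: (1/2)(18.6667)(61 - 5) = 522.6667.

522.67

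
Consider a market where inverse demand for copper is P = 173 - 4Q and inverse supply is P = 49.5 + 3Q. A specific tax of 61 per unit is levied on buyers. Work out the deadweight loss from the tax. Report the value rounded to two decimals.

Pre-tax equilibrium: 173 - 4Q = 49.5 + 3Q gives Q* = 17.6429, P* = 102.4286.
A tax on buyers shifts demand down by 61: (173 - 61) - 4Q = 49.5 + 3Q, so Q_t = 8.9286. Buyers pay P_b = 137.2857; sellers receive P_s = P_b - 61 = 76.2857.
Deadweight loss is the triangle between the curves from Q_t to Q*: (1/2)(17.6429 - 8.9286)(61) = 265.7857.

265.79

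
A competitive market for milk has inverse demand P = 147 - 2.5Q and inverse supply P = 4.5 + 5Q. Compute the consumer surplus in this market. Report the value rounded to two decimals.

451.25

Set 147 - 2.5Q = 4.5 + 5Q, which gives 142.5 = 7.5Q, so Q* = 19 and P* = 147 - 2.5(19) = 99.5.
Consumer surplus is the triangle under demand above P*: (1/2)(19)(147 - 99.5) = (1/2)(19)(47.5) = 451.25.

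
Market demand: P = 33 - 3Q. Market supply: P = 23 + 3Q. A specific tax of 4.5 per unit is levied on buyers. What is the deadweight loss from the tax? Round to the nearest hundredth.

Without the tax, 33 - 3Q = 23 + 3Q so Q* = 1.6667 and P* = 28.
With the tax, buyers' net willingness to pay falls by 4.5: (33 - 4.5) - 3Q = 23 + 3Q, so Q_t = 0.9167. Buyers pay P_b = 30.25; sellers receive P_s = P_b - 4.5 = 25.75.
The welfare triangle lost has base Q* - Q_t = 0.75 and height t = 4.5, so DWL = (1/2)(0.75)(4.5) = 1.6875.

1.69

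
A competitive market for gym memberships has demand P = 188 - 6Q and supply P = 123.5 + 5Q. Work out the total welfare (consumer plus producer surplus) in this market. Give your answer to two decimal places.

189.10

Setting demand equal to supply, 64.5 = 11Q, so Q* = 5.8636 and P* = 152.8182.
CS = (1/2)(5.8636)(35.1818) = 103.1467 and PS = (1/2)(5.8636)(29.3182) = 85.9556, so total surplus = 189.1023.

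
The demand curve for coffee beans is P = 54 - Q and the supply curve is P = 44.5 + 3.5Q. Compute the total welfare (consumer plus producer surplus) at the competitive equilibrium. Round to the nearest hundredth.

Set 54 - Q = 44.5 + 3.5Q, which gives 9.5 = 4.5Q, so Q* = 2.1111 and P* = 54 - (2.1111) = 51.8889.
Total surplus is the full triangle between the curves from 0 to Q*: (1/2)(2.1111)(54 - 44.5) = 10.0278.

10.03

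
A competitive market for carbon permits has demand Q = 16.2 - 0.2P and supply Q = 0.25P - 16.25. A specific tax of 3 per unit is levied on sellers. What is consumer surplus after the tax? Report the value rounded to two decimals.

5.22

Rewriting demand in inverse form: P = 81 - 5Q.
Rewriting supply in inverse form: P = 65 + 4Q.
Without the tax, 81 - 5Q = 65 + 4Q so Q* = 1.7778 and P* = 72.1111.
A tax on sellers shifts supply up by 3: 81 - 5Q = 65 + 4Q + 3, so Q_t = 1.4444. Buyers pay P_b = 73.7778; sellers receive P_s = P_b - 3 = 70.7778.
CS = (1/2)(Q_t)(81 - P_b) = (1/2)(1.4444)(7.2222) = 5.216.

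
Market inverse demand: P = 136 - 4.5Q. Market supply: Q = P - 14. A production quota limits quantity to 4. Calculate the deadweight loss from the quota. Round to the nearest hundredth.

Rewriting supply in inverse form: P = 14 + Q.
Unrestricted equilibrium: Q* = (136 - 14)/(4.5 + 1) = 22.1818.
At Q = 4 the demand price is 136 - 4.5(4) = 118 and the supply price is 14 + (4) = 18.
DWL = (1/2)(gap between curves at 4) x (Q* - 4) = (1/2)(100)(18.1818) = 909.0909.

909.09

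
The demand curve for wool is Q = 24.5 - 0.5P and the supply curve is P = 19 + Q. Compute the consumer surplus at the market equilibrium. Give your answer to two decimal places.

100.00

Rewriting demand in inverse form: P = 49 - 2Q.
Equilibrium: 49 - 2Q = 19 + Q, so Q* = 10 and P* = 29.
The demand choke price is 49, so CS = (1/2)(Q*)(49 - P*) = (1/2)(10)(20) = 100.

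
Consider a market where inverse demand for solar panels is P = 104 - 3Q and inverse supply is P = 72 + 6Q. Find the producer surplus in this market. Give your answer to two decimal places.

37.93

Setting demand equal to supply, 32 = 9Q, so Q* = 3.5556 and P* = 93.3333.
PS is the area between P* and the supply curve from 0 to Q*: (1/2)(3.5556)(21.3333) = 37.9259.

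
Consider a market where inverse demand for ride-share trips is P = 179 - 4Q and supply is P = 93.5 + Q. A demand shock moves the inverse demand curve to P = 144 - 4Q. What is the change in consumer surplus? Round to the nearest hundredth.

-380.80

Initial equilibrium: Q_0 = 17.1, P_0 = 110.6; CS_0 = (1/2)(17.1)(68.4) = 584.82, PS_0 = (1/2)(17.1)(17.1) = 146.205.
New equilibrium: 144 - 4Q = 93.5 + Q gives Q_1 = 10.1, P_1 = 103.6; CS_1 = 204.02, PS_1 = 51.005.
Change in consumer surplus = 204.02 - 584.82 = -380.8.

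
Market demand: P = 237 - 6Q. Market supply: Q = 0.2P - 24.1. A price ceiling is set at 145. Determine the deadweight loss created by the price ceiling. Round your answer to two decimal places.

178.13

Rewriting supply in inverse form: P = 120.5 + 5Q.
Free-market equilibrium: 237 - 6Q = 120.5 + 5Q gives Q* = 10.5909, P* = 173.4545.
At P = 145, sellers supply (145 - 120.5)/5 = 4.9 while buyers want more, so the quantity traded is 4.9 at price 145.
The lost-trades triangle has base Q* - 4.9 = 5.6909 and height equal to the gap between the curves at Q = 4.9, which is 207.6 - 145 = 62.6. DWL = (1/2)(5.6909)(62.6) = 178.1255.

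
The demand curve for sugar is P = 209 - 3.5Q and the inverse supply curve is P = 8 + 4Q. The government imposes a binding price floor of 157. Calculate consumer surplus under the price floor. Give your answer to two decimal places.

Without the control, 209 - 3.5Q = 8 + 4Q so Q* = 26.8 and P* = 115.2.
At the floor price 157, quantity demanded is (209 - 157)/3.5 = 14.8571; demand is the short side, so Q = 14.8571 trades at P = 157.
CS is the triangle under demand above 157: (1/2)(14.8571)(209 - 157) = 386.2857.

386.29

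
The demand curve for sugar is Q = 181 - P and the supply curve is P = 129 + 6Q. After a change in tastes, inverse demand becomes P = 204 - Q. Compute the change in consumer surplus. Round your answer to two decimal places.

Rewriting demand in inverse form: P = 181 - Q.
Initial equilibrium: Q_0 = 7.4286, P_0 = 173.5714; CS_0 = (1/2)(7.4286)(7.4286) = 27.5918, PS_0 = (1/2)(7.4286)(44.5714) = 165.551.
New equilibrium: 204 - Q = 129 + 6Q gives Q_1 = 10.7143, P_1 = 193.2857; CS_1 = 57.398, PS_1 = 344.3878.
Change in consumer surplus = 57.398 - 27.5918 = 29.8061.

29.81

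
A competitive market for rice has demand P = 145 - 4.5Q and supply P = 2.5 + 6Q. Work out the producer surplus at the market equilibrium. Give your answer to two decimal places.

Set 145 - 4.5Q = 2.5 + 6Q, which gives 142.5 = 10.5Q, so Q* = 13.5714 and P* = 145 - 4.5(13.5714) = 83.9286.
Producer surplus is the triangle above supply below P*: (1/2)(13.5714)(83.9286 - 2.5) = (1/2)(13.5714)(81.4286) = 552.551.

552.55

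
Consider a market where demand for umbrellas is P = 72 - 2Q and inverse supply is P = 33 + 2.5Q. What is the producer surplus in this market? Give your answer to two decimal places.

93.89

Setting demand equal to supply, 39 = 4.5Q, so Q* = 8.6667 and P* = 54.6667.
PS is the area between P* and the supply curve from 0 to Q*: (1/2)(8.6667)(21.6667) = 93.8889.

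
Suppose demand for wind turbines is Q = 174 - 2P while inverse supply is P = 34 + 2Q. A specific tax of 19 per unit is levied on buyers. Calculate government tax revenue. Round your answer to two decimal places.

258.40

Rewriting demand in inverse form: P = 87 - 0.5Q.
Without the tax, 87 - 0.5Q = 34 + 2Q so Q* = 21.2 and P* = 76.4.
With the tax, buyers' net willingness to pay falls by 19: (87 - 19) - 0.5Q = 34 + 2Q, so Q_t = 13.6. Buyers pay P_b = 80.2; sellers receive P_s = P_b - 19 = 61.2.
Revenue is the tax times quantity traded: 19 x 13.6 = 258.4.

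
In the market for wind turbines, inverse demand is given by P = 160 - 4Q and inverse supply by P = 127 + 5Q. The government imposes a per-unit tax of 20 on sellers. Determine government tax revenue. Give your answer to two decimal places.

28.89

Pre-tax equilibrium: 160 - 4Q = 127 + 5Q gives Q* = 3.6667, P* = 145.3333.
A tax on sellers shifts supply up by 20: 160 - 4Q = 127 + 5Q + 20, so Q_t = 1.4444. Buyers pay P_b = 154.2222; sellers receive P_s = P_b - 20 = 134.2222.
Tax revenue = t x Q_t = 20 x 1.4444 = 28.8889.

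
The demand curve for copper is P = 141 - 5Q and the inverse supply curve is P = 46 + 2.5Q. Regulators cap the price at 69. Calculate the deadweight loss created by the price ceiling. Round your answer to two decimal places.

Without the control, 141 - 5Q = 46 + 2.5Q so Q* = 12.6667 and P* = 77.6667.
At P = 69, sellers supply (69 - 46)/2.5 = 9.2 while buyers want more, so the quantity traded is 9.2 at price 69.
At Q = 9.2 the demand price is 95 and the supply price is 69. Deadweight loss is the triangle between the curves from 9.2 to 12.6667: (1/2)(95 - 69)(12.6667 - 9.2) = 45.0667.

45.07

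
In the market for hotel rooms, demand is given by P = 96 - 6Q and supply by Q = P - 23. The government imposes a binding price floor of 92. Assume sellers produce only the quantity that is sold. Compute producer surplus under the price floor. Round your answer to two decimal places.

45.78

Rewriting supply in inverse form: P = 23 + Q.
Without the control, 96 - 6Q = 23 + Q so Q* = 10.4286 and P* = 33.4286.
At the floor price 92, quantity demanded is (96 - 92)/6 = 0.6667; demand is the short side, so Q = 0.6667 trades at P = 92.
The supply price at Q = 0.6667 is 23.6667. PS is the trapezoid between 92 and supply over [0, 0.6667]: (1/2)[(92 - 23) + (92 - 23.6667)](0.6667) = 45.7778.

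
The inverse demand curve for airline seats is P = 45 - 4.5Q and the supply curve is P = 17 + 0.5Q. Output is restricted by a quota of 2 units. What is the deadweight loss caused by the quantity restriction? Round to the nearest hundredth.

32.40

Without the quota, 45 - 4.5Q = 17 + 0.5Q gives Q* = 5.6.
At Q = 2 the demand price is 45 - 4.5(2) = 36 and the supply price is 17 + 0.5(2) = 18.
Deadweight loss is the triangle between the curves from 2 to 5.6: (1/2)(36 - 18)(5.6 - 2) = 32.4.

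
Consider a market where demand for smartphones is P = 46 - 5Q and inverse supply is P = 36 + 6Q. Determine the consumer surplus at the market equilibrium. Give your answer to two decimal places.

2.07

Setting demand equal to supply, 10 = 11Q, so Q* = 0.9091 and P* = 41.4545.
The demand choke price is 46, so CS = (1/2)(Q*)(46 - P*) = (1/2)(0.9091)(4.5455) = 2.0661.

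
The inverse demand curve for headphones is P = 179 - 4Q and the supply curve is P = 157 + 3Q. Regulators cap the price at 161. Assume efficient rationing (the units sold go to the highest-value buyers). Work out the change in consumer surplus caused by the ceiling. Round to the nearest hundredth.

Free-market equilibrium: 179 - 4Q = 157 + 3Q gives Q* = 3.1429, P* = 166.4286.
At P = 161, sellers supply (161 - 157)/3 = 1.3333 while buyers want more, so the quantity traded is 1.3333 at price 161.
CS goes from (1/2)(3.1429)(12.5714) = 19.7551 to 20.4444 (computed as (179 - 161)(1.3333) - (1/2)(4)(1.3333)^2), a change of 0.6893.

0.69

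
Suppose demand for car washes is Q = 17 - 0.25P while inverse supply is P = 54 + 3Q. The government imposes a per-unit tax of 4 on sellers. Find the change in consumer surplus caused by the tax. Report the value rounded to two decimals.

Rewriting demand in inverse form: P = 68 - 4Q.
Pre-tax equilibrium: 68 - 4Q = 54 + 3Q gives Q* = 2, P* = 60.
With the tax, sellers need 4 more per unit: 68 - 4Q = 54 + 3Q + 4, so Q_t = 1.4286. Buyers pay P_b = 62.2857; sellers receive P_s = P_b - 4 = 58.2857.
CS falls from (1/2)(2)(8) = 8 to (1/2)(1.4286)(5.7143) = 4.0816, a change of -3.9184.

-3.92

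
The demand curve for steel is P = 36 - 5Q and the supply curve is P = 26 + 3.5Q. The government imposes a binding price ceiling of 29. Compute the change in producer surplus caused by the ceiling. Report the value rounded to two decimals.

Free-market equilibrium: 36 - 5Q = 26 + 3.5Q gives Q* = 1.1765, P* = 30.1176.
At the ceiling price 29, quantity supplied is (29 - 26)/3.5 = 0.8571; supply is the short side, so Q = 0.8571 trades at P = 29.
PS goes from (1/2)(1.1765)(4.1176) = 2.4221 to 1.2857 (computed as (29 - 26)(0.8571) - (1/2)(3.5)(0.8571)^2), a change of -1.1364.

-1.14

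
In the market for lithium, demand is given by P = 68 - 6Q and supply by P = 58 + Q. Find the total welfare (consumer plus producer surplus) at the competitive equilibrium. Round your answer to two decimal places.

Equilibrium: 68 - 6Q = 58 + Q, so Q* = 1.4286 and P* = 59.4286.
CS = (1/2)(1.4286)(8.5714) = 6.1224 and PS = (1/2)(1.4286)(1.4286) = 1.0204, so total surplus = 7.1429.

7.14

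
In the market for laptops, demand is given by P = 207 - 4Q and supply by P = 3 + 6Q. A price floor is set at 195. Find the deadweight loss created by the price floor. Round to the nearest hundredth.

Without the control, 207 - 4Q = 3 + 6Q so Q* = 20.4 and P* = 125.4.
At the floor price 195, quantity demanded is (207 - 195)/4 = 3; demand is the short side, so Q = 3 trades at P = 195.
The lost-trades triangle has base Q* - 3 = 17.4 and height equal to the gap between the curves at Q = 3, which is 195 - 21 = 174. DWL = (1/2)(17.4)(174) = 1513.8.

1513.80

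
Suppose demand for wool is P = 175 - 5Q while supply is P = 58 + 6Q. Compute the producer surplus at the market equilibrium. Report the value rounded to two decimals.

Setting demand equal to supply, 117 = 11Q, so Q* = 10.6364 and P* = 121.8182.
The supply curve's price intercept is 58, so PS = (1/2)(Q*)(P* - 58) = (1/2)(10.6364)(63.8182) = 339.3967.

339.40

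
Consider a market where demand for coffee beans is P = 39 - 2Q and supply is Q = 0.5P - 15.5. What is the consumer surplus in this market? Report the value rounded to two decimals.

Rewriting supply in inverse form: P = 31 + 2Q.
Equilibrium: 39 - 2Q = 31 + 2Q, so Q* = 2 and P* = 35.
Consumer surplus is the triangle under demand above P*: (1/2)(2)(39 - 35) = (1/2)(2)(4) = 4.

4.00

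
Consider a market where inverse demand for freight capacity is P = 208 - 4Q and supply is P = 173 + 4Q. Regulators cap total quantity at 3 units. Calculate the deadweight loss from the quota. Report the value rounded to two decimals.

Without the quota, 208 - 4Q = 173 + 4Q gives Q* = 4.375.
At Q = 3 the demand price is 208 - 4(3) = 196 and the supply price is 173 + 4(3) = 185.
Deadweight loss is the triangle between the curves from 3 to 4.375: (1/2)(196 - 185)(4.375 - 3) = 7.5625.

7.56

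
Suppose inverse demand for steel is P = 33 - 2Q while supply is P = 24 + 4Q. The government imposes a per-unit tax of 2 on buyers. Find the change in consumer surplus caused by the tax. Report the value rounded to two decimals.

Without the tax, 33 - 2Q = 24 + 4Q so Q* = 1.5 and P* = 30.
A tax on buyers shifts demand down by 2: (33 - 2) - 2Q = 24 + 4Q, so Q_t = 1.1667. Buyers pay P_b = 30.6667; sellers receive P_s = P_b - 2 = 28.6667.
Consumers lose the trapezoid between P* and P_b out to Q_t plus the triangle from Q_t to Q*: change in CS = 1.3611 - 2.25 = -0.8889.

-0.89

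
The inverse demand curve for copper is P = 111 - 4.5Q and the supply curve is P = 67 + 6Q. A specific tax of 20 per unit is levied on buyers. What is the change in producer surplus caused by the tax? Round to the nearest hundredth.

Without the tax, 111 - 4.5Q = 67 + 6Q so Q* = 4.1905 and P* = 92.1429.
A tax on buyers shifts demand down by 20: (111 - 20) - 4.5Q = 67 + 6Q, so Q_t = 2.2857. Buyers pay P_b = 100.7143; sellers receive P_s = P_b - 20 = 80.7143.
Producers lose the trapezoid between P_s and P* out to Q_t plus the triangle from Q_t to Q*: change in PS = 15.6735 - 52.6803 = -37.0068.

-37.01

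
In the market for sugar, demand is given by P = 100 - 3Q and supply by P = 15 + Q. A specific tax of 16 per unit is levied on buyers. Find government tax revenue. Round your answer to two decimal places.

276.00

Pre-tax equilibrium: 100 - 3Q = 15 + Q gives Q* = 21.25, P* = 36.25.
With the tax, buyers' net willingness to pay falls by 16: (100 - 16) - 3Q = 15 + Q, so Q_t = 17.25. Buyers pay P_b = 48.25; sellers receive P_s = P_b - 16 = 32.25.
Revenue is the tax times quantity traded: 16 x 17.25 = 276.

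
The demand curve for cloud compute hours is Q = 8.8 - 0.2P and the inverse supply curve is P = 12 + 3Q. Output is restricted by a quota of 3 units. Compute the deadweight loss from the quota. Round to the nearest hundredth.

Rewriting demand in inverse form: P = 44 - 5Q.
Unrestricted equilibrium: Q* = (44 - 12)/(5 + 3) = 4.
At Q = 3 the demand price is 44 - 5(3) = 29 and the supply price is 12 + 3(3) = 21.
Deadweight loss is the triangle between the curves from 3 to 4: (1/2)(29 - 21)(4 - 3) = 4.

4.00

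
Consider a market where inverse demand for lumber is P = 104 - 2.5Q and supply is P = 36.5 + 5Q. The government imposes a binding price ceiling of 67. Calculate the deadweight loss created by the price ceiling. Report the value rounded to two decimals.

Without the control, 104 - 2.5Q = 36.5 + 5Q so Q* = 9 and P* = 81.5.
At the ceiling price 67, quantity supplied is (67 - 36.5)/5 = 6.1; supply is the short side, so Q = 6.1 trades at P = 67.
At Q = 6.1 the demand price is 88.75 and the supply price is 67. Deadweight loss is the triangle between the curves from 6.1 to 9: (1/2)(88.75 - 67)(9 - 6.1) = 31.5375.

31.54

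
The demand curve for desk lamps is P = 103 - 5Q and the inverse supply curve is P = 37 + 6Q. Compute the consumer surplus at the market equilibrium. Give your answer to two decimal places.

90.00

Equilibrium: 103 - 5Q = 37 + 6Q, so Q* = 6 and P* = 73.
Consumer surplus is the triangle under demand above P*: (1/2)(6)(103 - 73) = (1/2)(6)(30) = 90.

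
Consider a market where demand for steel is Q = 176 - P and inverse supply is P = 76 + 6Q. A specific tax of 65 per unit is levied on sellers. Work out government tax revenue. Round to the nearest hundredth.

325.00

Rewriting demand in inverse form: P = 176 - Q.
Without the tax, 176 - Q = 76 + 6Q so Q* = 14.2857 and P* = 161.7143.
With the tax, sellers need 65 more per unit: 176 - Q = 76 + 6Q + 65, so Q_t = 5. Buyers pay P_b = 171; sellers receive P_s = P_b - 65 = 106.
Revenue is the tax times quantity traded: 65 x 5 = 325.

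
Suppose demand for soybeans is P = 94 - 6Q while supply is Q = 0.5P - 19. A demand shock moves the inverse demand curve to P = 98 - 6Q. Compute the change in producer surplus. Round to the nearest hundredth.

7.25

Rewriting supply in inverse form: P = 38 + 2Q.
Initial equilibrium: Q_0 = 7, P_0 = 52; CS_0 = (1/2)(7)(42) = 147, PS_0 = (1/2)(7)(14) = 49.
New equilibrium: 98 - 6Q = 38 + 2Q gives Q_1 = 7.5, P_1 = 53; CS_1 = 168.75, PS_1 = 56.25.
Change in producer surplus = 56.25 - 49 = 7.25.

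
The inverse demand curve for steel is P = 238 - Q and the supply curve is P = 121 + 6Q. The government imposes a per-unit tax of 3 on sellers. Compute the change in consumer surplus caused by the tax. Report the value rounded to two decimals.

Pre-tax equilibrium: 238 - Q = 121 + 6Q gives Q* = 16.7143, P* = 221.2857.
A tax on sellers shifts supply up by 3: 238 - Q = 121 + 6Q + 3, so Q_t = 16.2857. Buyers pay P_b = 221.7143; sellers receive P_s = P_b - 3 = 218.7143.
CS falls from (1/2)(16.7143)(16.7143) = 139.6837 to (1/2)(16.2857)(16.2857) = 132.6122, a change of -7.0714.

-7.07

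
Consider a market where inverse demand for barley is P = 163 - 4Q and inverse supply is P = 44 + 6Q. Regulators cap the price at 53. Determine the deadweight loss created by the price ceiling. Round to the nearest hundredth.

Free-market equilibrium: 163 - 4Q = 44 + 6Q gives Q* = 11.9, P* = 115.4.
At P = 53, sellers supply (53 - 44)/6 = 1.5 while buyers want more, so the quantity traded is 1.5 at price 53.
The lost-trades triangle has base Q* - 1.5 = 10.4 and height equal to the gap between the curves at Q = 1.5, which is 157 - 53 = 104. DWL = (1/2)(10.4)(104) = 540.8.

540.80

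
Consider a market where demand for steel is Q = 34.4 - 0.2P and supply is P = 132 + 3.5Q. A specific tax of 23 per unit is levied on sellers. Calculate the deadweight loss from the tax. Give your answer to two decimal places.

Rewriting demand in inverse form: P = 172 - 5Q.
Pre-tax equilibrium: 172 - 5Q = 132 + 3.5Q gives Q* = 4.7059, P* = 148.4706.
A tax on sellers shifts supply up by 23: 172 - 5Q = 132 + 3.5Q + 23, so Q_t = 2. Buyers pay P_b = 162; sellers receive P_s = P_b - 23 = 139.
The welfare triangle lost has base Q* - Q_t = 2.7059 and height t = 23, so DWL = (1/2)(2.7059)(23) = 31.1176.

31.12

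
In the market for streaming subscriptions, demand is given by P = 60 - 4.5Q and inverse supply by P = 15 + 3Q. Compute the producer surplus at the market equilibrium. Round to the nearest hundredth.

54.00

Equilibrium: 60 - 4.5Q = 15 + 3Q, so Q* = 6 and P* = 33.
The supply curve's price intercept is 15, so PS = (1/2)(Q*)(P* - 15) = (1/2)(6)(18) = 54.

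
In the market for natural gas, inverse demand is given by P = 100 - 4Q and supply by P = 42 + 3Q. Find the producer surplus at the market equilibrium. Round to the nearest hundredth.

102.98

Equilibrium: 100 - 4Q = 42 + 3Q, so Q* = 8.2857 and P* = 66.8571.
Producer surplus is the triangle above supply below P*: (1/2)(8.2857)(66.8571 - 42) = (1/2)(8.2857)(24.8571) = 102.9796.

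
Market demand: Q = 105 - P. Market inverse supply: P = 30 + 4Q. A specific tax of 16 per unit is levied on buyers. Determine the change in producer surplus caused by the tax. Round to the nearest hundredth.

-171.52

Rewriting demand in inverse form: P = 105 - Q.
Pre-tax equilibrium: 105 - Q = 30 + 4Q gives Q* = 15, P* = 90.
A tax on buyers shifts demand down by 16: (105 - 16) - Q = 30 + 4Q, so Q_t = 11.8. Buyers pay P_b = 93.2; sellers receive P_s = P_b - 16 = 77.2.
PS falls from (1/2)(15)(60) = 450 to (1/2)(11.8)(47.2) = 278.48, a change of -171.52.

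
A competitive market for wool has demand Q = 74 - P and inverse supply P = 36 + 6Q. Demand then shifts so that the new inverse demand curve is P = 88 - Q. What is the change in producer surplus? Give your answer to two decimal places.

77.14

Rewriting demand in inverse form: P = 74 - Q.
Initial equilibrium: Q_0 = 5.4286, P_0 = 68.5714; CS_0 = (1/2)(5.4286)(5.4286) = 14.7347, PS_0 = (1/2)(5.4286)(32.5714) = 88.4082.
New equilibrium: 88 - Q = 36 + 6Q gives Q_1 = 7.4286, P_1 = 80.5714; CS_1 = 27.5918, PS_1 = 165.551.
Change in producer surplus = 165.551 - 88.4082 = 77.1429.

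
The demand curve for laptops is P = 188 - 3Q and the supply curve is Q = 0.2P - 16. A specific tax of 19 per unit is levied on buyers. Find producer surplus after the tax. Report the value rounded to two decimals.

309.41

Rewriting supply in inverse form: P = 80 + 5Q.
Without the tax, 188 - 3Q = 80 + 5Q so Q* = 13.5 and P* = 147.5.
With the tax, buyers' net willingness to pay falls by 19: (188 - 19) - 3Q = 80 + 5Q, so Q_t = 11.125. Buyers pay P_b = 154.625; sellers receive P_s = P_b - 19 = 135.625.
PS = (1/2)(Q_t)(P_s - 80) = (1/2)(11.125)(55.625) = 309.4141.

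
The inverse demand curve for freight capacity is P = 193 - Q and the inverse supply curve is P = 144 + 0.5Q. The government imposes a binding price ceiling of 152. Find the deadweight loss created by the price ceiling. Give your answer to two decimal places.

208.33

Without the control, 193 - Q = 144 + 0.5Q so Q* = 32.6667 and P* = 160.3333.
At the ceiling price 152, quantity supplied is (152 - 144)/0.5 = 16; supply is the short side, so Q = 16 trades at P = 152.
The lost-trades triangle has base Q* - 16 = 16.6667 and height equal to the gap between the curves at Q = 16, which is 177 - 152 = 25. DWL = (1/2)(16.6667)(25) = 208.3333.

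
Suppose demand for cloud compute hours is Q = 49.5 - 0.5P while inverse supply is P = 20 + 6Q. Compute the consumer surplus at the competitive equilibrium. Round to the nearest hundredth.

Rewriting demand in inverse form: P = 99 - 2Q.
Equilibrium: 99 - 2Q = 20 + 6Q, so Q* = 9.875 and P* = 79.25.
CS is the area between the demand curve and P* from 0 to Q*: (1/2)(9.875)(19.75) = 97.5156.

97.52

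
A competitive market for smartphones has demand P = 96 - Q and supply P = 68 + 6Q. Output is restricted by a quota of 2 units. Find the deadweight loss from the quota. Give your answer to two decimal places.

14.00

Unrestricted equilibrium: Q* = (96 - 68)/(1 + 6) = 4.
At Q = 2 the demand price is 96 - (2) = 94 and the supply price is 68 + 6(2) = 80.
Deadweight loss is the triangle between the curves from 2 to 4: (1/2)(94 - 80)(4 - 2) = 14.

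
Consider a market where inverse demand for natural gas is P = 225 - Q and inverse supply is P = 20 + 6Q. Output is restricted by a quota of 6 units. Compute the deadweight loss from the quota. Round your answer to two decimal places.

Without the quota, 225 - Q = 20 + 6Q gives Q* = 29.2857.
At Q = 6 the demand price is 225 - (6) = 219 and the supply price is 20 + 6(6) = 56.
DWL = (1/2)(gap between curves at 6) x (Q* - 6) = (1/2)(163)(23.2857) = 1897.7857.

1897.79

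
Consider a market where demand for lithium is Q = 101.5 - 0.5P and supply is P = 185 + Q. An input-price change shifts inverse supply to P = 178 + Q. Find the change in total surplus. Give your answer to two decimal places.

Rewriting demand in inverse form: P = 203 - 2Q.
Initial equilibrium: Q_0 = 6, P_0 = 191; CS_0 = (1/2)(6)(12) = 36, PS_0 = (1/2)(6)(6) = 18.
New equilibrium: 203 - 2Q = 178 + Q gives Q_1 = 8.3333, P_1 = 186.3333; CS_1 = 69.4444, PS_1 = 34.7222.
Change in total surplus = (69.4444 + 34.7222) - (36 + 18) = 50.1667.

50.17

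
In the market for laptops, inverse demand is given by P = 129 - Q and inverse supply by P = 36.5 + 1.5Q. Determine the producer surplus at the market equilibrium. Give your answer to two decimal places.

1026.75

Set 129 - Q = 36.5 + 1.5Q, which gives 92.5 = 2.5Q, so Q* = 37 and P* = 129 - (37) = 92.
PS is the area between P* and the supply curve from 0 to Q*: (1/2)(37)(55.5) = 1026.75.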